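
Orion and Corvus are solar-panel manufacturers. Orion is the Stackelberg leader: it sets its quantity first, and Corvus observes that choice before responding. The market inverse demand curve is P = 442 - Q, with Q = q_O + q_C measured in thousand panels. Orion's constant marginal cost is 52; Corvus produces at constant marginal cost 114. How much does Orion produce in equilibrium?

226

The follower Corvus best-responds to any q_O: π_C = (442 - Q)q_C - 114q_C.
∂π_C/∂q_C = 328 - q_O - 2q_C = 0 gives the reaction function q_C = (328 - q_O)/2.
Orion substitutes q_C(q_O) into its own profit: π_O = q_O(442 - q_O - (328 - q_O)/2) - 52q_O = (278 - (1/2)q_O)q_O - 52q_O.
The leader's first-order condition 226 - q_O = 0 yields q_O = 226.
Then q_C = (328 - 226)/2 = 51.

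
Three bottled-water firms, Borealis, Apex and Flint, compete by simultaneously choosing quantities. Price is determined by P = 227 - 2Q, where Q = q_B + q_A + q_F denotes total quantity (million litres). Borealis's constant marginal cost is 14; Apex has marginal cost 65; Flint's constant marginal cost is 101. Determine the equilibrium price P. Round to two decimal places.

101.75

Borealis's profit: π_B = (227 - 2Q)q_B - (14q_B). Setting ∂π_B/∂q_B = 0: 213 - 4q_B - 2(q_A + q_F) = 0.
Apex's profit: π_A = (227 - 2Q)q_A - (65q_A). Setting ∂π_A/∂q_A = 0: 162 - 4q_A - 2(q_B + q_F) = 0.
Flint's first-order condition: 126 - 4q_F - 2(q_B + q_A) = 0.
Adding the 3 conditions: 501 − 4Q − 4Q = 0, i.e. Q = 501/8.
Back-substituting: q_B = (213 − 501/4)/2 = 351/8, q_A = (162 − 501/4)/2 = 147/8, q_F = (126 − 501/4)/2 = 3/8.
Total output Q = 501/8, so price P = 227 - 2·(501/8) = 407/4.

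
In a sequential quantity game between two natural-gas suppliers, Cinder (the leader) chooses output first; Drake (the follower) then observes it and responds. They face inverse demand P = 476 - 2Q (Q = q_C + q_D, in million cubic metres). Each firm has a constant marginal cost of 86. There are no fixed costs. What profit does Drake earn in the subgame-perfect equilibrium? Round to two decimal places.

The follower Drake best-responds to any q_C: π_D = (476 - 2Q)q_D - 86q_D.
∂π_D/∂q_D = 390 - 2q_C - 4q_D = 0 gives the reaction function q_D = (390 - 2q_C)/4.
Cinder substitutes q_D(q_C) into its own profit: π_C = q_C(476 - 2q_C - (390 - 2q_C)/2) - 86q_C = (281 - q_C)q_C - 86q_C.
Leader FOC: 195 - 2q_C = 0, so q_C = 195/2.
Then q_D = (390 - 2·(195/2))/4 = 195/4.
Price P = 476 - 2·(585/4) = 367/2.
Drake's profit: (367/2 - 86)·(195/4) = 4753.1250.

4753.13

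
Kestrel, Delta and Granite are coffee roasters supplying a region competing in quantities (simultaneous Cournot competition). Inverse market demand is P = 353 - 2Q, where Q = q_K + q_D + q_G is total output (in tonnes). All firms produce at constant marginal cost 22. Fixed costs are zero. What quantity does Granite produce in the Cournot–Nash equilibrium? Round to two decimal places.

Each firm earns π_i = (353 - 2Q)q_i - 22q_i.
Setting ∂π_i/∂q_i = 0 with rivals' quantities fixed: 331 - 4q_i - 2·Σ_{j≠i} q_j = 0.
By symmetry each firm produces the same amount; substituting Σ_{j≠i} q_j = 2q_i yields q_i = 331/8.

41.38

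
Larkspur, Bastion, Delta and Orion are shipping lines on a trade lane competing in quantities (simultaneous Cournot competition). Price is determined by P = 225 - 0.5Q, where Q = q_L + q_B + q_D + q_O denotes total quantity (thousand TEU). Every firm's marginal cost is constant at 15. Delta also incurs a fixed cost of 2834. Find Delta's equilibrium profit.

694

Each firm earns π_i = (225 - 0.5Q)q_i - 15q_i.
Setting ∂π_i/∂q_i = 0 with rivals' quantities fixed: 210 - q_i - (1/2)·Σ_{j≠i} q_j = 0.
By symmetry each firm produces the same amount; substituting Σ_{j≠i} q_j = 3q_i yields q_i = 210/(5/2) = 84.
Price P = 225 - (1/2)·336 = 57.
Delta's profit: (57 - 15)·84 - 2834 = 694.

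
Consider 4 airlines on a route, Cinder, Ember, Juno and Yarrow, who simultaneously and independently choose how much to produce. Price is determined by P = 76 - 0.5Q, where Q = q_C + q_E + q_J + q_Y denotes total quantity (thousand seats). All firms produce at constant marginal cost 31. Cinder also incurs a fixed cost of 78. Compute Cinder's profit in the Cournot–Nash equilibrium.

84

A representative firm's profit is π_i = q_i(76 - 0.5Q) - 31q_i.
Setting ∂π_i/∂q_i = 0 with rivals' quantities fixed: 45 - q_i - (1/2)·Σ_{j≠i} q_j = 0.
By symmetry each firm produces the same amount; substituting Σ_{j≠i} q_j = 3q_i yields q_i = 45/(5/2) = 18.
Price P = 76 - (1/2)·72 = 40.
Cinder's profit: (40 - 31)·18 - 78 = 84.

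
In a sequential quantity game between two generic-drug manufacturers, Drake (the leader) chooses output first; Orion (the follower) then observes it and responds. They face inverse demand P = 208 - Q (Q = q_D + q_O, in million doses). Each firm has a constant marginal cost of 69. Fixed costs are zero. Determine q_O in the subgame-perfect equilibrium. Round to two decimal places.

34.75

Solve by backward induction. Given q_D, the follower Orion maximises π_O = (208 - q_D - q_O)q_O - 69q_O.
Follower FOC: 139 - q_D - 2q_O = 0, so q_O(q_D) = (139 - q_D)/2.
Drake substitutes q_O(q_D) into its own profit: π_D = q_D(208 - q_D - (139 - q_D)/2) - 69q_D = (277/2 - (1/2)q_D)q_D - 69q_D.
The leader's first-order condition 139/2 - q_D = 0 yields q_D = 139/2.
Then q_O = (139 - 139/2)/2 = 139/4.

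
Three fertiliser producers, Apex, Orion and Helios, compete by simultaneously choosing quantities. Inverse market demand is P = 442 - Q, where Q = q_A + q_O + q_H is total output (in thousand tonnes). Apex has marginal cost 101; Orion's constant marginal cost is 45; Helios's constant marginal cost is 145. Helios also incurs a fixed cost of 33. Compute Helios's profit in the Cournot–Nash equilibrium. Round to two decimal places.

1430.06

Apex's profit: π_A = (442 - Q)q_A - (101q_A). Setting ∂π_A/∂q_A = 0: 341 - 2q_A - (q_O + q_H) = 0.
Orion's first-order condition: 397 - 2q_O - (q_A + q_H) = 0.
Helios's first-order condition: 297 - 2q_H - (q_A + q_O) = 0.
Adding the 3 first-order conditions: 1035 − 4Q = 0, so Q = 1035/4.
Back-substituting: q_A = (341 − 1035/4) = 329/4, q_O = (397 − 1035/4) = 553/4, q_H = (297 − 1035/4) = 153/4.
Price P = 442 - 1035/4 = 733/4.
Helios's profit: (733/4 - 145)·(153/4) - 33 = 1430.0625.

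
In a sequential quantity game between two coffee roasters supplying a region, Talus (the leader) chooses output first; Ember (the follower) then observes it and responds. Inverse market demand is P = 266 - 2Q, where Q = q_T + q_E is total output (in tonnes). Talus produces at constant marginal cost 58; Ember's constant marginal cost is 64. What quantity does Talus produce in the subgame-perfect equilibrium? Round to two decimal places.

53.50

Solve by backward induction. Given q_T, the follower Ember maximises π_E = (266 - 2q_T - 2q_E)q_E - 64q_E.
∂π_E/∂q_E = 202 - 2q_T - 4q_E = 0 gives the reaction function q_E = (202 - 2q_T)/4.
Talus substitutes q_E(q_T) into its own profit: π_T = q_T(266 - 2q_T - (202 - 2q_T)/2) - 58q_T = (165 - q_T)q_T - 58q_T.
The leader's first-order condition 107 - 2q_T = 0 yields q_T = 107/2.
Then q_E = (202 - 2·(107/2))/4 = 95/4.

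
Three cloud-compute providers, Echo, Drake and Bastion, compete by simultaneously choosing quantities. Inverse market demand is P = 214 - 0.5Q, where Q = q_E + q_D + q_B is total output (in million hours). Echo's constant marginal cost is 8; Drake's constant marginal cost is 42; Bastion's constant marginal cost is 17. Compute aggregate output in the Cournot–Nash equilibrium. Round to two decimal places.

Echo's profit: π_E = (214 - 0.5Q)q_E - (8q_E). Setting ∂π_E/∂q_E = 0: 206 - q_E - (1/2)(q_D + q_B) = 0.
Drake's profit: π_D = (214 - 0.5Q)q_D - (42q_D). Setting ∂π_D/∂q_D = 0: 172 - q_D - (1/2)(q_E + q_B) = 0.
Bastion's first-order condition: 197 - q_B - (1/2)(q_E + q_D) = 0.
Adding the 3 conditions: 575 − Q − Q = 0, i.e. Q = 575/2.
Back-substituting: q_E = (206 − 575/4)/(1/2) = 249/2, q_D = (172 − 575/4)/(1/2) = 113/2, q_B = (197 − 575/4)/(1/2) = 213/2.
Total output Q = 249/2 + 113/2 + 213/2 = 575/2.

287.50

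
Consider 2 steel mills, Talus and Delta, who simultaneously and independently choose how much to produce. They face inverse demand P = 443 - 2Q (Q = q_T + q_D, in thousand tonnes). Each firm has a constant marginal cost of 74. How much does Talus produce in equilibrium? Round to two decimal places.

Each firm earns π_i = (443 - 2Q)q_i - 74q_i.
Setting ∂π_i/∂q_i = 0 with rivals' quantities fixed: 369 - 4q_i - 2q_j = 0.
By symmetry each firm produces the same amount; substituting q_j = q_i yields q_i = 369/6 = 123/2.

61.50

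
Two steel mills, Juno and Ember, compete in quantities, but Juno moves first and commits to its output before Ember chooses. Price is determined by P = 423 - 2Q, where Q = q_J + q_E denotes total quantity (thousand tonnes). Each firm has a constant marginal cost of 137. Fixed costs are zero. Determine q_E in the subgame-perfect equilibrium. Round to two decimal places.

35.75

The follower Ember best-responds to any q_J: π_E = (423 - 2Q)q_E - 137q_E.
∂π_E/∂q_E = 286 - 2q_J - 4q_E = 0 gives the reaction function q_E = (286 - 2q_J)/4.
Juno substitutes q_E(q_J) into its own profit: π_J = q_J(423 - 2q_J - (286 - 2q_J)/2) - 137q_J = (280 - q_J)q_J - 137q_J.
Maximising: ∂π_J/∂q_J = 143 - 2q_J = 0, giving q_J = 143/2.
Then q_E = (286 - 2·(143/2))/4 = 143/4.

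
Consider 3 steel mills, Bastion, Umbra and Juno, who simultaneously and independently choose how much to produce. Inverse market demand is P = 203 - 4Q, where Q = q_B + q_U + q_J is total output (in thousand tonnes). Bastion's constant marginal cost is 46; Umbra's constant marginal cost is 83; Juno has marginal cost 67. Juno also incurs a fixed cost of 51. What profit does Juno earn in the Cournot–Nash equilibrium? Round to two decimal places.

Bastion's profit: π_B = (203 - 4Q)q_B - (46q_B). Setting ∂π_B/∂q_B = 0: 157 - 8q_B - 4(q_U + q_J) = 0.
Umbra's profit: π_U = (203 - 4Q)q_U - (83q_U). Setting ∂π_U/∂q_U = 0: 120 - 8q_U - 4(q_B + q_J) = 0.
Juno's profit: π_J = (203 - 4Q)q_J - (67q_J). Setting ∂π_J/∂q_J = 0: 136 - 8q_J - 4(q_B + q_U) = 0.
Summing all 3 equations gives 413 − 16Q = 0, hence Q = 413/16.
Back-substituting: q_B = (157 − 413/4)/4 = 215/16, q_U = (120 − 413/4)/4 = 67/16, q_J = (136 − 413/4)/4 = 131/16.
Price P = 203 - 4·(413/16) = 399/4.
Juno's profit: (399/4 - 67)·(131/16) - 51 = 217.1406.

217.14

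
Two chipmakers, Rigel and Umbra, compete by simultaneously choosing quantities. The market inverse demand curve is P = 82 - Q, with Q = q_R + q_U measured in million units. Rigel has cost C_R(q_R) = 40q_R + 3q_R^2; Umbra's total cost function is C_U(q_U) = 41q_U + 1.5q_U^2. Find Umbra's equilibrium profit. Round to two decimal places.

Rigel's profit: π_R = (82 - Q)q_R - (40q_R + 3q_R²). Setting ∂π_R/∂q_R = 0: 42 - 8q_R - (q_U) = 0.
Umbra's profit: π_U = (82 - Q)q_U - (41q_U + (3/2)q_U²). Setting ∂π_U/∂q_U = 0: 41 - 5q_U - (q_R) = 0.
Best responses: q_R = (42 - q_U)/8, q_U = (41 - q_R)/5.
Solving the pair: q_R = 13/3, q_U = 22/3.
Price P = 82 - 35/3 = 211/3.
Umbra's profit: (211/3)·(22/3) - 41·(22/3) - (3/2)(22/3)² = 1210/9.

134.44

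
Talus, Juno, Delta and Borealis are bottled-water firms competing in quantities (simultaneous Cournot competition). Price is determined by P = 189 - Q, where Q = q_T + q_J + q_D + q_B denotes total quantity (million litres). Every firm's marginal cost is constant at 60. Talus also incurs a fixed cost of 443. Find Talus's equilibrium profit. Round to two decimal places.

Each firm earns π_i = (189 - Q)q_i - 60q_i.
First-order condition (treating rivals' output as given): 129 - 2q_i - Σ_{j≠i} q_j = 0.
With identical firms every q_j equals q_i, so Σ_{j≠i} q_j = 3q_i and 129 = 5q_i, giving q_i = 129/5.
Price P = 189 - 516/5 = 429/5.
Talus's profit: (429/5 - 60)·(129/5) - 443 = 222.6400.

222.64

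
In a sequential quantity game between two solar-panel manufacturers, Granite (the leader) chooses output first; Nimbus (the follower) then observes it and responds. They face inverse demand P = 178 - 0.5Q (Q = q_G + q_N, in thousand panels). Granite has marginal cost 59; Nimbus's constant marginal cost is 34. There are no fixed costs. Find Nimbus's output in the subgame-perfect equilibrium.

97

Solve by backward induction. Given q_G, the follower Nimbus maximises π_N = (178 - (1/2)q_G - (1/2)q_N)q_N - 34q_N.
∂π_N/∂q_N = 144 - (1/2)q_G - q_N = 0 gives the reaction function q_N = (144 - (1/2)q_G).
The leader anticipates this reaction. Substituting into P = 178 - 0.5Q gives P = 106 - (1/4)q_G, so π_G = (106 - (1/4)q_G)q_G - 59q_G.
Leader FOC: 47 - (1/2)q_G = 0, so q_G = 94.
Then q_N = (144 - (1/2)·94) = 97.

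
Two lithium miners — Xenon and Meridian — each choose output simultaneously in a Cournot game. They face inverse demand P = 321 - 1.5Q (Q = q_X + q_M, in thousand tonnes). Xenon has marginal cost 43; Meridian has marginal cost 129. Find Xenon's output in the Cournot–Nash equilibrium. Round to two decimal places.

80.89

Xenon's profit: π_X = (321 - 1.5Q)q_X - (43q_X). Setting ∂π_X/∂q_X = 0: 278 - 3q_X - (3/2)(q_M) = 0.
Meridian's first-order condition: 192 - 3q_M - (3/2)(q_X) = 0.
Best responses: q_X = (278 - (3/2)q_M)/3, q_M = (192 - (3/2)q_X)/3.
Substituting one into the other gives q_X = 728/9 and q_M = 212/9.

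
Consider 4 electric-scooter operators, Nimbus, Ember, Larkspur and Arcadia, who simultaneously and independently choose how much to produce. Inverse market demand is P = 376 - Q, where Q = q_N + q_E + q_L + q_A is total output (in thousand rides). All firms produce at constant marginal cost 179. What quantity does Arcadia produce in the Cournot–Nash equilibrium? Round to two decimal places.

A representative firm's profit is π_i = q_i(376 - Q) - 179q_i.
First-order condition (treating rivals' output as given): 197 - 2q_i - Σ_{j≠i} q_j = 0.
By symmetry each firm produces the same amount; substituting Σ_{j≠i} q_j = 3q_i yields q_i = 197/5.

39.40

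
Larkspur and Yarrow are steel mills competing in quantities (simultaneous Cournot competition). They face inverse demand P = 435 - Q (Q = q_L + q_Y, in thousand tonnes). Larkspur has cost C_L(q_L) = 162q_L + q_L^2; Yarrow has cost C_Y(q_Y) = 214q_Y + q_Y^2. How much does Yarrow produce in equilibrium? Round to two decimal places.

40.73

Larkspur's profit: π_L = (435 - Q)q_L - (162q_L + q_L²). Setting ∂π_L/∂q_L = 0: 273 - 4q_L - (q_Y) = 0.
Yarrow's first-order condition: 221 - 4q_Y - (q_L) = 0.
Best responses: q_L = (273 - q_Y)/4, q_Y = (221 - q_L)/4.
Substituting one into the other gives q_L = 871/15 and q_Y = 611/15.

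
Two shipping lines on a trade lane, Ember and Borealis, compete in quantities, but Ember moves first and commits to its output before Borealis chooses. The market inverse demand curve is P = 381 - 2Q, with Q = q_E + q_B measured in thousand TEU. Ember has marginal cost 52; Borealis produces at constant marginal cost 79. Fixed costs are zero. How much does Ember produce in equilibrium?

89

The follower Borealis best-responds to any q_E: π_B = (381 - 2Q)q_B - 79q_B.
Follower FOC: 302 - 2q_E - 4q_B = 0, so q_B(q_E) = (302 - 2q_E)/4.
The leader anticipates this reaction. Substituting into P = 381 - 2Q gives P = 230 - q_E, so π_E = (230 - q_E)q_E - 52q_E.
The leader's first-order condition 178 - 2q_E = 0 yields q_E = 89.
Then q_B = (302 - 2·89)/4 = 31.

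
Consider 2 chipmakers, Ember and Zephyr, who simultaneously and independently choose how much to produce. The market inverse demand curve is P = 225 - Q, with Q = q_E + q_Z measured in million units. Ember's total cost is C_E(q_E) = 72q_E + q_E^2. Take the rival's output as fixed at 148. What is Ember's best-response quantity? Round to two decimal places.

1.25

With the rival's output fixed at 148, Ember's profit is π_E = (225 - 148 - q_E)q_E - (72q_E + q_E²) = (77 - q_E)q_E - (72q_E + q_E²).
∂π_E/∂q_E = 5 - 4q_E = 0, so q_E = 5/4.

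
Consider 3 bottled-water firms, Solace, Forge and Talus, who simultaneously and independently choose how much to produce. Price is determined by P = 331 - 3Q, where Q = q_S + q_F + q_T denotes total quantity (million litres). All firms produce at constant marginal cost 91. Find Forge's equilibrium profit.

Each firm earns π_i = (331 - 3Q)q_i - 91q_i.
First-order condition (treating rivals' output as given): 240 - 6q_i - 3·Σ_{j≠i} q_j = 0.
With identical firms every q_j equals q_i, so Σ_{j≠i} q_j = 2q_i and 240 = 12q_i, giving q_i = 20.
Price P = 331 - 3·60 = 151.
Forge's profit: (151 - 91)·20 = 1200.

1200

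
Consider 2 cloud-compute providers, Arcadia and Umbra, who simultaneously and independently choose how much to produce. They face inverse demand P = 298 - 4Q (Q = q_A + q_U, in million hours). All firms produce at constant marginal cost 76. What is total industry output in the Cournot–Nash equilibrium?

Each firm earns π_i = (298 - 4Q)q_i - 76q_i.
First-order condition (treating rivals' output as given): 222 - 8q_i - 4q_j = 0.
With identical firms every q_j equals q_i, so q_j = q_i and 222 = 12q_i, giving q_i = 37/2.
Total output Q = 37/2 + 37/2 = 37.

37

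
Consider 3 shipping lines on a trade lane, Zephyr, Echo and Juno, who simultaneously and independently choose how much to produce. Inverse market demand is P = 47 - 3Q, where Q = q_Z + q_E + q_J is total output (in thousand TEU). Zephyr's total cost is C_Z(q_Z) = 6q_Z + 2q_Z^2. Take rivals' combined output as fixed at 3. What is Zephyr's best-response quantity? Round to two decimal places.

With rivals' combined output fixed at 3, Zephyr's profit is π_Z = (47 - 3·3 - 3q_Z)q_Z - (6q_Z + 2q_Z²) = (38 - 3q_Z)q_Z - (6q_Z + 2q_Z²).
∂π_Z/∂q_Z = 32 - 10q_Z = 0, so q_Z = 16/5.

3.20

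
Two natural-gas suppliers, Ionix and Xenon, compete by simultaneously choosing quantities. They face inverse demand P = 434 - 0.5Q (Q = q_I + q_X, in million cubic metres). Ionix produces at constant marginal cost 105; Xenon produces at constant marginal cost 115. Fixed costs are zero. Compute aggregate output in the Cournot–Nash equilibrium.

Ionix's profit: π_I = (434 - 0.5Q)q_I - (105q_I). Setting ∂π_I/∂q_I = 0: 329 - q_I - (1/2)(q_X) = 0.
Xenon's first-order condition: 319 - q_X - (1/2)(q_I) = 0.
So q_I = (329 - (1/2)q_X) and q_X = (319 - (1/2)q_I).
Solving the pair: q_I = 226, q_X = 206.
Total output Q = 226 + 206 = 432.

432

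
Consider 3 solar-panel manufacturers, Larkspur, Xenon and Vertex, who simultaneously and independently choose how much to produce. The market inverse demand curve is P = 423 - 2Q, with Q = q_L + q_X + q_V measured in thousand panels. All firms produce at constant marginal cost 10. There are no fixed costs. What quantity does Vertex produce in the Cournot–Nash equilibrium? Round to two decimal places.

51.63

Each firm earns π_i = (423 - 2Q)q_i - 10q_i.
First-order condition (treating rivals' output as given): 413 - 4q_i - 2·Σ_{j≠i} q_j = 0.
With identical firms every q_j equals q_i, so Σ_{j≠i} q_j = 2q_i and 413 = 8q_i, giving q_i = 413/8.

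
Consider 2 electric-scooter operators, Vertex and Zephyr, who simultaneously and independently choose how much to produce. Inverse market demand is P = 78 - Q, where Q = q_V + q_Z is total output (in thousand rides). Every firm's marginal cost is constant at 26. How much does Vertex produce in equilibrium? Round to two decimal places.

A representative firm's profit is π_i = q_i(78 - Q) - 26q_i.
Setting ∂π_i/∂q_i = 0 with rivals' quantities fixed: 52 - 2q_i - q_j = 0.
With identical firms every q_j equals q_i, so q_j = q_i and 52 = 3q_i, giving q_i = 52/3.

17.33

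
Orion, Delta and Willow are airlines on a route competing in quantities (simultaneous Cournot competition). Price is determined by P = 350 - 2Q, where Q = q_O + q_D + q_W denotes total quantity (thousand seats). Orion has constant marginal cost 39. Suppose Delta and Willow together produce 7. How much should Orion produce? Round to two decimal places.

With rivals' combined output fixed at 7, Orion's profit is π_O = (350 - 2·7 - 2q_O)q_O - (39q_O) = (336 - 2q_O)q_O - (39q_O).
∂π_O/∂q_O = 297 - 4q_O = 0, so q_O = 297/4.

74.25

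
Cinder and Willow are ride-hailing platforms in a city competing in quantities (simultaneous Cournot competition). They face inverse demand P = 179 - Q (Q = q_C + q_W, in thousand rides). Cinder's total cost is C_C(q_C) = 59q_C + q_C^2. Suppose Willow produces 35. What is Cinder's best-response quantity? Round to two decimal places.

21.25

With the rival's output fixed at 35, Cinder's profit is π_C = (179 - 35 - q_C)q_C - (59q_C + q_C²) = (144 - q_C)q_C - (59q_C + q_C²).
∂π_C/∂q_C = 85 - 4q_C = 0, so q_C = 85/4.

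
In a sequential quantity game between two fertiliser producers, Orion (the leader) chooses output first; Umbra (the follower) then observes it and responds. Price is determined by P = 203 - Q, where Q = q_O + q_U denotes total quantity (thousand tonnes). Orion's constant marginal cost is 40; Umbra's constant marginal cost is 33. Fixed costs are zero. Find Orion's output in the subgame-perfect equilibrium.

78

Solve by backward induction. Given q_O, the follower Umbra maximises π_U = (203 - q_O - q_U)q_U - 33q_U.
Setting the follower's marginal profit to zero, 170 - q_O - 2q_U = 0, i.e. q_U = (170 - q_O)/2.
Orion substitutes q_U(q_O) into its own profit: π_O = q_O(203 - q_O - (170 - q_O)/2) - 40q_O = (118 - (1/2)q_O)q_O - 40q_O.
Leader FOC: 78 - q_O = 0, so q_O = 78.
Then q_U = (170 - 78)/2 = 46.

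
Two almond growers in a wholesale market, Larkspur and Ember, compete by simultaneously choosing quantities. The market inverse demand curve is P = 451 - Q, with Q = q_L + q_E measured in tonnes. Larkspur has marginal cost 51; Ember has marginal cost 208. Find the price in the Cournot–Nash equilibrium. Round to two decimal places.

236.67

Larkspur's profit: π_L = (451 - Q)q_L - (51q_L). Setting ∂π_L/∂q_L = 0: 400 - 2q_L - (q_E) = 0.
Ember's first-order condition: 243 - 2q_E - (q_L) = 0.
Rearranging gives the reaction functions q_L = (400 - q_E)/2 and q_E = (243 - q_L)/2.
Substituting one into the other gives q_L = 557/3 and q_E = 86/3.
Total output Q = 643/3, so price P = 451 - 643/3 = 710/3.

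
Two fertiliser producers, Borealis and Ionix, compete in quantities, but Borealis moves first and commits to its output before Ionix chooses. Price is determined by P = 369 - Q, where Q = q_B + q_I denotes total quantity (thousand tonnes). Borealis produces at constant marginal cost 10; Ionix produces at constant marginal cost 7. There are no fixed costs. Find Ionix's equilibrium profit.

The follower Ionix best-responds to any q_B: π_I = (369 - Q)q_I - 7q_I.
Follower FOC: 362 - q_B - 2q_I = 0, so q_I(q_B) = (362 - q_B)/2.
Borealis substitutes q_I(q_B) into its own profit: π_B = q_B(369 - q_B - (362 - q_B)/2) - 10q_B = (188 - (1/2)q_B)q_B - 10q_B.
Maximising: ∂π_B/∂q_B = 178 - q_B = 0, giving q_B = 178.
Then q_I = (362 - 178)/2 = 92.
Price P = 369 - 270 = 99.
Ionix's profit: (99 - 7)·92 = 8464.

8464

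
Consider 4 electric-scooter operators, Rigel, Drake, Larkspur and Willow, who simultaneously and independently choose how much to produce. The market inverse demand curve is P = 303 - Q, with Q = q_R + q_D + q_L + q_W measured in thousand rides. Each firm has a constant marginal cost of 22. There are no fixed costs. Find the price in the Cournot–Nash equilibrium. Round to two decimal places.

A representative firm's profit is π_i = q_i(303 - Q) - 22q_i.
Setting ∂π_i/∂q_i = 0 with rivals' quantities fixed: 281 - 2q_i - Σ_{j≠i} q_j = 0.
With identical firms every q_j equals q_i, so Σ_{j≠i} q_j = 3q_i and 281 = 5q_i, giving q_i = 281/5.
Total output Q = 1124/5, so price P = 303 - 1124/5 = 391/5.

78.20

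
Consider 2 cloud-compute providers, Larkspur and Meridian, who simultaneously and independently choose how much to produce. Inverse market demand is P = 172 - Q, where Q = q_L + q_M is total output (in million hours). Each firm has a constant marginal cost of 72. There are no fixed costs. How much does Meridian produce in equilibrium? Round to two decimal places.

Each firm earns π_i = (172 - Q)q_i - 72q_i.
First-order condition (treating rivals' output as given): 100 - 2q_i - q_j = 0.
By symmetry each firm produces the same amount; substituting q_j = q_i yields q_i = 100/3.

33.33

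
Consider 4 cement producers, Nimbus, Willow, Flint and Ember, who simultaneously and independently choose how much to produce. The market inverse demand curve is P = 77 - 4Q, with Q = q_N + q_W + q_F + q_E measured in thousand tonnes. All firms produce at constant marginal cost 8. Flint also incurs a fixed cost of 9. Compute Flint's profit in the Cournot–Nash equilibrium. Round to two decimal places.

38.61

A representative firm's profit is π_i = q_i(77 - 4Q) - 8q_i.
First-order condition (treating rivals' output as given): 69 - 8q_i - 4·Σ_{j≠i} q_j = 0.
With identical firms every q_j equals q_i, so Σ_{j≠i} q_j = 3q_i and 69 = 20q_i, giving q_i = 69/20.
Price P = 77 - 4·(69/5) = 109/5.
Flint's profit: (109/5 - 8)·(69/20) - 9 = 38.6100.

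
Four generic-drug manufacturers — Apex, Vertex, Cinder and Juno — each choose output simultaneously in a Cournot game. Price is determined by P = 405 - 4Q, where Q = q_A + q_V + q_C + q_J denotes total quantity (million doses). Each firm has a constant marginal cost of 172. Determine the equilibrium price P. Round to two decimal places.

218.60

A representative firm's profit is π_i = q_i(405 - 4Q) - 172q_i.
First-order condition (treating rivals' output as given): 233 - 8q_i - 4·Σ_{j≠i} q_j = 0.
With identical firms every q_j equals q_i, so Σ_{j≠i} q_j = 3q_i and 233 = 20q_i, giving q_i = 233/20.
Total output Q = 233/5, so price P = 405 - 4·(233/5) = 1093/5.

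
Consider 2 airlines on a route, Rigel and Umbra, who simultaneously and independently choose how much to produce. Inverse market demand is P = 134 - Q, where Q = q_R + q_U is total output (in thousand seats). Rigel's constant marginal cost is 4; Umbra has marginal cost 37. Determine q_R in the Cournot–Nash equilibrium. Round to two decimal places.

54.33

Rigel's profit: π_R = (134 - Q)q_R - (4q_R). Setting ∂π_R/∂q_R = 0: 130 - 2q_R - (q_U) = 0.
Umbra's first-order condition: 97 - 2q_U - (q_R) = 0.
Rearranging gives the reaction functions q_R = (130 - q_U)/2 and q_U = (97 - q_R)/2.
Substituting one into the other gives q_R = 163/3 and q_U = 64/3.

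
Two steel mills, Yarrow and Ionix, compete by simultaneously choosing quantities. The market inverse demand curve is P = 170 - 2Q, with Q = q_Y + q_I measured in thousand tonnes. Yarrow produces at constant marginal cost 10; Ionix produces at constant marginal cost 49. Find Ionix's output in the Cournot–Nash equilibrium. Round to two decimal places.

Yarrow's profit: π_Y = (170 - 2Q)q_Y - (10q_Y). Setting ∂π_Y/∂q_Y = 0: 160 - 4q_Y - 2(q_I) = 0.
Ionix's profit: π_I = (170 - 2Q)q_I - (49q_I). Setting ∂π_I/∂q_I = 0: 121 - 4q_I - 2(q_Y) = 0.
So q_Y = (160 - 2q_I)/4 and q_I = (121 - 2q_Y)/4.
Substituting one into the other gives q_Y = 199/6 and q_I = 41/3.

13.67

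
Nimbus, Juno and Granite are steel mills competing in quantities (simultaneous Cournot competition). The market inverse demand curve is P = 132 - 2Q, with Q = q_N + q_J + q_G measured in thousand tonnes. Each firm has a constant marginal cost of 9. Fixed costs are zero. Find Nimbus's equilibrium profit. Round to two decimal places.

Each firm earns π_i = (132 - 2Q)q_i - 9q_i.
Setting ∂π_i/∂q_i = 0 with rivals' quantities fixed: 123 - 4q_i - 2·Σ_{j≠i} q_j = 0.
With identical firms every q_j equals q_i, so Σ_{j≠i} q_j = 2q_i and 123 = 8q_i, giving q_i = 123/8.
Price P = 132 - 2·(369/8) = 159/4.
Nimbus's profit: (159/4 - 9)·(123/8) = 472.7813.

472.78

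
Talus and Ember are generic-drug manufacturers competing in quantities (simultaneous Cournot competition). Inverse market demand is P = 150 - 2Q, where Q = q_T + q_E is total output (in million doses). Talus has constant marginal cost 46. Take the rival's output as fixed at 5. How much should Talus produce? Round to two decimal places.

23.50

With the rival's output fixed at 5, Talus's profit is π_T = (150 - 2·5 - 2q_T)q_T - (46q_T) = (140 - 2q_T)q_T - (46q_T).
∂π_T/∂q_T = 94 - 4q_T = 0, so q_T = 47/2.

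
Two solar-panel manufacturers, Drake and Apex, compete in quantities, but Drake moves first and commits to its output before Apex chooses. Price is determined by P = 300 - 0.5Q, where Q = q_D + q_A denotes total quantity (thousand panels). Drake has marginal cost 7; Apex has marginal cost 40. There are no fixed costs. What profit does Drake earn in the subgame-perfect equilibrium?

26569

Solve by backward induction. Given q_D, the follower Apex maximises π_A = (300 - (1/2)q_D - (1/2)q_A)q_A - 40q_A.
∂π_A/∂q_A = 260 - (1/2)q_D - q_A = 0 gives the reaction function q_A = (260 - (1/2)q_D).
The leader anticipates this reaction. Substituting into P = 300 - 0.5Q gives P = 170 - (1/4)q_D, so π_D = (170 - (1/4)q_D)q_D - 7q_D.
Leader FOC: 163 - (1/2)q_D = 0, so q_D = 326.
Then q_A = (260 - (1/2)·326) = 97.
Price P = 300 - (1/2)·423 = 177/2.
Drake's profit: (177/2 - 7)·326 = 26569.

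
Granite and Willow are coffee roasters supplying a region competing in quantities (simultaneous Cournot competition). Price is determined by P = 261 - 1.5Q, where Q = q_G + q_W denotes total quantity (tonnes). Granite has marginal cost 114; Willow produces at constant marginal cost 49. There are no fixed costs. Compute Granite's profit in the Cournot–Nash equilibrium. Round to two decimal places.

Granite's profit: π_G = (261 - 1.5Q)q_G - (114q_G). Setting ∂π_G/∂q_G = 0: 147 - 3q_G - (3/2)(q_W) = 0.
Willow's profit: π_W = (261 - 1.5Q)q_W - (49q_W). Setting ∂π_W/∂q_W = 0: 212 - 3q_W - (3/2)(q_G) = 0.
Best responses: q_G = (147 - (3/2)q_W)/3, q_W = (212 - (3/2)q_G)/3.
Solving the pair: q_G = 164/9, q_W = 554/9.
Price P = 261 - (3/2)·(718/9) = 424/3.
Granite's profit: (424/3 - 114)·(164/9) = 498.0741.

498.07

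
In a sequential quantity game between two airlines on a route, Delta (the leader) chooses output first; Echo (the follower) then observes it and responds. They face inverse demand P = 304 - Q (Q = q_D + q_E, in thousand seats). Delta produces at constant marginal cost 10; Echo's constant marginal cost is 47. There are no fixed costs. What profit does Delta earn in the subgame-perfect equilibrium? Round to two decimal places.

Solve by backward induction. Given q_D, the follower Echo maximises π_E = (304 - q_D - q_E)q_E - 47q_E.
∂π_E/∂q_E = 257 - q_D - 2q_E = 0 gives the reaction function q_E = (257 - q_D)/2.
Delta substitutes q_E(q_D) into its own profit: π_D = q_D(304 - q_D - (257 - q_D)/2) - 10q_D = (351/2 - (1/2)q_D)q_D - 10q_D.
Leader FOC: 331/2 - q_D = 0, so q_D = 331/2.
Then q_E = (257 - 331/2)/2 = 183/4.
Price P = 304 - 845/4 = 371/4.
Delta's profit: (371/4 - 10)·(331/2) = 13695.1250.

13695.13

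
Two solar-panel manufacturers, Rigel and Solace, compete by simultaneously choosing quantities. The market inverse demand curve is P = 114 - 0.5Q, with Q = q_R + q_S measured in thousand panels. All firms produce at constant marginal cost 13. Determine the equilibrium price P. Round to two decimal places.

A representative firm's profit is π_i = q_i(114 - 0.5Q) - 13q_i.
First-order condition (treating rivals' output as given): 101 - q_i - (1/2)q_j = 0.
By symmetry each firm produces the same amount; substituting q_j = q_i yields q_i = 101/(3/2) = 202/3.
Total output Q = 404/3, so price P = 114 - (1/2)·(404/3) = 140/3.

46.67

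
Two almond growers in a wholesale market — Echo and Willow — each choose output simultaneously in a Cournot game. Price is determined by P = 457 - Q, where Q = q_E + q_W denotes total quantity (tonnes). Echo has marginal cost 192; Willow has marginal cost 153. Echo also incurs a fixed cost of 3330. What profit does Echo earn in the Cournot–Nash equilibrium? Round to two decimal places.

2345.11

Echo's profit: π_E = (457 - Q)q_E - (192q_E). Setting ∂π_E/∂q_E = 0: 265 - 2q_E - (q_W) = 0.
Willow's first-order condition: 304 - 2q_W - (q_E) = 0.
So q_E = (265 - q_W)/2 and q_W = (304 - q_E)/2.
Substituting one into the other gives q_E = 226/3 and q_W = 343/3.
Price P = 457 - 569/3 = 802/3.
Echo's profit: (802/3 - 192)·(226/3) - 3330 = 2345.1111.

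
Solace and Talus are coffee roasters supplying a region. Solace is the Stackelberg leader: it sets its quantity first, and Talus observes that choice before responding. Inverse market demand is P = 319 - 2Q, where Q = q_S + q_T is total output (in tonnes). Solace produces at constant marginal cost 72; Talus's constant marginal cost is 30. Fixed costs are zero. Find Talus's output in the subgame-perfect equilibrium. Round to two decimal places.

46.63

The follower Talus best-responds to any q_S: π_T = (319 - 2Q)q_T - 30q_T.
Setting the follower's marginal profit to zero, 289 - 2q_S - 4q_T = 0, i.e. q_T = (289 - 2q_S)/4.
The leader anticipates this reaction. Substituting into P = 319 - 2Q gives P = 349/2 - q_S, so π_S = (349/2 - q_S)q_S - 72q_S.
The leader's first-order condition 205/2 - 2q_S = 0 yields q_S = 205/4.
Then q_T = (289 - 2·(205/4))/4 = 373/8.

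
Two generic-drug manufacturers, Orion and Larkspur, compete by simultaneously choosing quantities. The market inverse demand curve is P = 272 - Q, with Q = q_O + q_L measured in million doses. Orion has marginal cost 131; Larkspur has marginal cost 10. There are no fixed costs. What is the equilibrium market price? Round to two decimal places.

137.67

Orion's profit: π_O = (272 - Q)q_O - (131q_O). Setting ∂π_O/∂q_O = 0: 141 - 2q_O - (q_L) = 0.
Larkspur's profit: π_L = (272 - Q)q_L - (10q_L). Setting ∂π_L/∂q_L = 0: 262 - 2q_L - (q_O) = 0.
Best responses: q_O = (141 - q_L)/2, q_L = (262 - q_O)/2.
Substituting one into the other gives q_O = 20/3 and q_L = 383/3.
Total output Q = 403/3, so price P = 272 - 403/3 = 413/3.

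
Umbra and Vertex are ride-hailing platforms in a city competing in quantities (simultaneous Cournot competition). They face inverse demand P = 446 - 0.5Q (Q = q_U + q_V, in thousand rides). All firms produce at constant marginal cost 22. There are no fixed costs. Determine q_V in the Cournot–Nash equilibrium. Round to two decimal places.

A representative firm's profit is π_i = q_i(446 - 0.5Q) - 22q_i.
First-order condition (treating rivals' output as given): 424 - q_i - (1/2)q_j = 0.
By symmetry each firm produces the same amount; substituting q_j = q_i yields q_i = 424/(3/2) = 848/3.

282.67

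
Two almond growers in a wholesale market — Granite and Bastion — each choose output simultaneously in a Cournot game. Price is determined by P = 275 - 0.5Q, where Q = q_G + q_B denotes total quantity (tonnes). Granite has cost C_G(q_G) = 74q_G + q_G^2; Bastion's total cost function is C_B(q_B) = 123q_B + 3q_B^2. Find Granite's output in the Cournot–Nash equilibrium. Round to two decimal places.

64.14

Granite's profit: π_G = (275 - 0.5Q)q_G - (74q_G + q_G²). Setting ∂π_G/∂q_G = 0: 201 - 3q_G - (1/2)(q_B) = 0.
Bastion's profit: π_B = (275 - 0.5Q)q_B - (123q_B + 3q_B²). Setting ∂π_B/∂q_B = 0: 152 - 7q_B - (1/2)(q_G) = 0.
So q_G = (201 - (1/2)q_B)/3 and q_B = (152 - (1/2)q_G)/7.
Substituting one into the other gives q_G = 64.1446 and q_B = 1422/83.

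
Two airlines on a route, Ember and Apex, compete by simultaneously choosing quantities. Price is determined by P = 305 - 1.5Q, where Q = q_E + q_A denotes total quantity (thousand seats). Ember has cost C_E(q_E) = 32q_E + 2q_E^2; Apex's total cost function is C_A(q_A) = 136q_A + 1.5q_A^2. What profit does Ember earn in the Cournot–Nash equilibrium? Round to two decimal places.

4246.00

Ember's profit: π_E = (305 - 1.5Q)q_E - (32q_E + 2q_E²). Setting ∂π_E/∂q_E = 0: 273 - 7q_E - (3/2)(q_A) = 0.
Apex's profit: π_A = (305 - 1.5Q)q_A - (136q_A + (3/2)q_A²). Setting ∂π_A/∂q_A = 0: 169 - 6q_A - (3/2)(q_E) = 0.
Rearranging gives the reaction functions q_E = (273 - (3/2)q_A)/7 and q_A = (169 - (3/2)q_E)/6.
Substituting one into the other gives q_E = 1846/53 and q_A = 19.4591.
Price P = 305 - (3/2)·54.2893 = 223.5660.
Ember's profit: 223.5660·(1846/53) - 32·(1846/53) - 2(1846/53)² = 4245.9972.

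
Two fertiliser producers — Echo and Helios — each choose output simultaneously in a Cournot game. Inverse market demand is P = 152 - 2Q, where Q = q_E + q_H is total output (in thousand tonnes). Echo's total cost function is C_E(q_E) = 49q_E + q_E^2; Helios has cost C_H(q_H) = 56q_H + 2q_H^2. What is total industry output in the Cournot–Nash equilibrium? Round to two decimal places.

22.77

Echo's profit: π_E = (152 - 2Q)q_E - (49q_E + q_E²). Setting ∂π_E/∂q_E = 0: 103 - 6q_E - 2(q_H) = 0.
Helios's profit: π_H = (152 - 2Q)q_H - (56q_H + 2q_H²). Setting ∂π_H/∂q_H = 0: 96 - 8q_H - 2(q_E) = 0.
So q_E = (103 - 2q_H)/6 and q_H = (96 - 2q_E)/8.
Substituting one into the other gives q_E = 158/11 and q_H = 185/22.
Total output Q = 158/11 + 185/22 = 501/22.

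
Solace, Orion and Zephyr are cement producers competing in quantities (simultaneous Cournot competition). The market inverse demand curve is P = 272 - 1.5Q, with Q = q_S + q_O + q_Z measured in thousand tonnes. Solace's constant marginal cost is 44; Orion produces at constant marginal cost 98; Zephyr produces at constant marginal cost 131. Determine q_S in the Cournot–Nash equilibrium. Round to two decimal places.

Solace's profit: π_S = (272 - 1.5Q)q_S - (44q_S). Setting ∂π_S/∂q_S = 0: 228 - 3q_S - (3/2)(q_O + q_Z) = 0.
Orion's profit: π_O = (272 - 1.5Q)q_O - (98q_O). Setting ∂π_O/∂q_O = 0: 174 - 3q_O - (3/2)(q_S + q_Z) = 0.
Zephyr's profit: π_Z = (272 - 1.5Q)q_Z - (131q_Z). Setting ∂π_Z/∂q_Z = 0: 141 - 3q_Z - (3/2)(q_S + q_O) = 0.
Summing all 3 equations gives 543 − 6Q = 0, hence Q = 181/2.
Back-substituting: q_S = (228 − 543/4)/(3/2) = 123/2, q_O = (174 − 543/4)/(3/2) = 51/2, q_Z = (141 − 543/4)/(3/2) = 7/2.

61.50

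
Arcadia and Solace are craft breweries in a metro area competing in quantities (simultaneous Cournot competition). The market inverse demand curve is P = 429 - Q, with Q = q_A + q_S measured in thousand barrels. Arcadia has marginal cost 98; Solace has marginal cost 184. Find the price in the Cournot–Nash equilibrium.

Arcadia's profit: π_A = (429 - Q)q_A - (98q_A). Setting ∂π_A/∂q_A = 0: 331 - 2q_A - (q_S) = 0.
Solace's first-order condition: 245 - 2q_S - (q_A) = 0.
Rearranging gives the reaction functions q_A = (331 - q_S)/2 and q_S = (245 - q_A)/2.
Substituting one into the other gives q_A = 139 and q_S = 53.
Total output Q = 192, so price P = 429 - 192 = 237.

237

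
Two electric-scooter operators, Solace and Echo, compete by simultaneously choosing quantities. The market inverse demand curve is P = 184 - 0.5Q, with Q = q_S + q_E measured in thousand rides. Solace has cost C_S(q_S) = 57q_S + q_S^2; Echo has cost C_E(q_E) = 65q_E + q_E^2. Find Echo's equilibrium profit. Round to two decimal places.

Solace's profit: π_S = (184 - 0.5Q)q_S - (57q_S + q_S²). Setting ∂π_S/∂q_S = 0: 127 - 3q_S - (1/2)(q_E) = 0.
Echo's first-order condition: 119 - 3q_E - (1/2)(q_S) = 0.
So q_S = (127 - (1/2)q_E)/3 and q_E = (119 - (1/2)q_S)/3.
Solving the pair: q_S = 1286/35, q_E = 1174/35.
Price P = 184 - (1/2)·(492/7) = 1042/7.
Echo's profit: (1042/7)·(1174/35) - 65·(1174/35) - (1174/35)² = 1687.6849.

1687.68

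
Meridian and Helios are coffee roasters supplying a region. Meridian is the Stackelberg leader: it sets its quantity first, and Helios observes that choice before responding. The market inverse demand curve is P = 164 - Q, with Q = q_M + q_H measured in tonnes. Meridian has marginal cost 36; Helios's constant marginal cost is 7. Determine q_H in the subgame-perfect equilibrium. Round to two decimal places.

53.75

The follower Helios best-responds to any q_M: π_H = (164 - Q)q_H - 7q_H.
∂π_H/∂q_H = 157 - q_M - 2q_H = 0 gives the reaction function q_H = (157 - q_M)/2.
Meridian substitutes q_H(q_M) into its own profit: π_M = q_M(164 - q_M - (157 - q_M)/2) - 36q_M = (171/2 - (1/2)q_M)q_M - 36q_M.
Leader FOC: 99/2 - q_M = 0, so q_M = 99/2.
Then q_H = (157 - 99/2)/2 = 215/4.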